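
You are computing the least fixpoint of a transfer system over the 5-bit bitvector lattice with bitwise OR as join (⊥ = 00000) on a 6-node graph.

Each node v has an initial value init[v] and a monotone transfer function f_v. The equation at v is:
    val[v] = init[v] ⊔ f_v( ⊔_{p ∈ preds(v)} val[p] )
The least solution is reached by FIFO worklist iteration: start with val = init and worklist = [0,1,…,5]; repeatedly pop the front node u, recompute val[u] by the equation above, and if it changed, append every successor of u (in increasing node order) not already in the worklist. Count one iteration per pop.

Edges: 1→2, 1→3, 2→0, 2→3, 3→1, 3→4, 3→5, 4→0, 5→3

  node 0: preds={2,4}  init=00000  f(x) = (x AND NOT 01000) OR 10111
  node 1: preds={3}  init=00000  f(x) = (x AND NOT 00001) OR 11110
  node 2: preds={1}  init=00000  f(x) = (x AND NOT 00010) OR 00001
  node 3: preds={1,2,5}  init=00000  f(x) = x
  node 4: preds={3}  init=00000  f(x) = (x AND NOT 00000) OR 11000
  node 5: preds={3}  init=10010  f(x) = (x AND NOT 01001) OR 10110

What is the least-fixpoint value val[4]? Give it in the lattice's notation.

11111

Trace (9 dequeues):
  [1] u=0 | in 00000 | out 10111 | prev 00000 | push {}
  [2] u=1 | in 00000 | out 11110 | prev 00000 | push {}
  [3] u=2 | in 11110 | out 11101 | prev 00000 | push {0}
  [4] u=3 | in 11111 | out 11111 | prev 00000 | push {1}
  [5] u=4 | in 11111 | out 11111 | prev 00000 | push {}
  [6] u=5 | in 11111 | out 10110 | prev 10010 | push {3}
  [7] u=0 | in 11111 | out 10111 | ==
  [8] u=1 | in 11111 | out 11110 | ==
  [9] u=3 | in 11111 | out 11111 | ==

Converged values:
  [0] 10111
  [1] 11110
  [2] 11101
  [3] 11111
  [4] 11111
  [5] 10110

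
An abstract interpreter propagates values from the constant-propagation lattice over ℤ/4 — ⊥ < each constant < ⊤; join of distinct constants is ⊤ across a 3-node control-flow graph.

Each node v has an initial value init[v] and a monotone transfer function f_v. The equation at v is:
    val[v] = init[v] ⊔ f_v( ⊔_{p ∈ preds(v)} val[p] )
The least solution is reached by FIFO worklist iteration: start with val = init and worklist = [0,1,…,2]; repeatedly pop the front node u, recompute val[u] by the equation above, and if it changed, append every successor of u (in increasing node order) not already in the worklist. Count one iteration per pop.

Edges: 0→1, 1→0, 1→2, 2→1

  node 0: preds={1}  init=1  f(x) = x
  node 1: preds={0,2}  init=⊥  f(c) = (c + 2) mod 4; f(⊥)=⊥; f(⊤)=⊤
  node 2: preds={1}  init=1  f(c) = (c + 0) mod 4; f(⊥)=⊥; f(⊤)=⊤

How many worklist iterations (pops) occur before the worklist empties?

7

Trace (7 dequeues):
  [1] u=0 | in ⊥ | out 1 | ==
  [2] u=1 | in 1 | out 3 | prev ⊥ | push {0}
  [3] u=2 | in 3 | out ⊤ | prev 1 | push {1}
  [4] u=0 | in 3 | out ⊤ | prev 1 | push {}
  [5] u=1 | in ⊤ | out ⊤ | prev 3 | push {0,2}
  [6] u=0 | in ⊤ | out ⊤ | ==
  [7] u=2 | in ⊤ | out ⊤ | ==

Converged values:
  [0] ⊤
  [1] ⊤
  [2] ⊤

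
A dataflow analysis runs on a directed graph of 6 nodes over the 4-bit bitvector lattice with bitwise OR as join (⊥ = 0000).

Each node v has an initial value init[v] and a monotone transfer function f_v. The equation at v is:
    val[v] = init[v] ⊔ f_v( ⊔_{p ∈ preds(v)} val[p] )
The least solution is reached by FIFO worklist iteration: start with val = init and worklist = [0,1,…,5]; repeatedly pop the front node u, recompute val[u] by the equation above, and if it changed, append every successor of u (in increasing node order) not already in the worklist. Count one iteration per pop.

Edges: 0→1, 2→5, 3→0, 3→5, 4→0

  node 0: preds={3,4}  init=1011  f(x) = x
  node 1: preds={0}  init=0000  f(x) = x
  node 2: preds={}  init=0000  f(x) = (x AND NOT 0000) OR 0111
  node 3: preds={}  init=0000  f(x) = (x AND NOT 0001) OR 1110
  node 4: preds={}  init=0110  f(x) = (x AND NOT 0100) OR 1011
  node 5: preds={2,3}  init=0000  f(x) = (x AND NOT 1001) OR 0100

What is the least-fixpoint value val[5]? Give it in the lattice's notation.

Iteration log — 7 steps:
  step 1. node 0  ⊔preds=0110  new=1111  old=1011  +wl: 
  step 2. node 1  ⊔preds=1111  new=1111  old=0000  +wl: 
  step 3. node 2  ⊔preds=0000  new=0111  old=0000  +wl: 
  step 4. node 3  ⊔preds=0000  new=1110  old=0000  +wl: 0
  step 5. node 4  ⊔preds=0000  new=1111  old=0110  +wl: 
  step 6. node 5  ⊔preds=1111  new=0110  old=0000  +wl: 
  step 7. node 0  ⊔preds=1111  new=1111  stable

Least fixpoint reached:
  node 0: 1111
  node 1: 1111
  node 2: 0111
  node 3: 1110
  node 4: 1111
  node 5: 0110

0110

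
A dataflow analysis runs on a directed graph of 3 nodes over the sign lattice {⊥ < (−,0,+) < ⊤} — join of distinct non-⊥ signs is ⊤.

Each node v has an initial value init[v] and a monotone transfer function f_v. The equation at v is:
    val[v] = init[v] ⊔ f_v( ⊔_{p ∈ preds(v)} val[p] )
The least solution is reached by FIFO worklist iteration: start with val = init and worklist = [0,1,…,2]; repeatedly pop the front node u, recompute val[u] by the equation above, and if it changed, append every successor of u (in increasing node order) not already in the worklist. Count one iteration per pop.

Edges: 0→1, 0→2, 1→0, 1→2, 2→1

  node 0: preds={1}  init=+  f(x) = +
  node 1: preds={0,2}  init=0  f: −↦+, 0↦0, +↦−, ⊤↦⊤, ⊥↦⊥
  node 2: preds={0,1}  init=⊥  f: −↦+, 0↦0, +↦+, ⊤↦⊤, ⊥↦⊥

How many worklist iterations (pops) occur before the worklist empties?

Trace (5 dequeues):
  [1] u=0 | in 0 | out + | ==
  [2] u=1 | in + | out ⊤ | prev 0 | push {0}
  [3] u=2 | in ⊤ | out ⊤ | prev ⊥ | push {1}
  [4] u=0 | in ⊤ | out + | ==
  [5] u=1 | in ⊤ | out ⊤ | ==

Converged values:
  [0] +
  [1] ⊤
  [2] ⊤

5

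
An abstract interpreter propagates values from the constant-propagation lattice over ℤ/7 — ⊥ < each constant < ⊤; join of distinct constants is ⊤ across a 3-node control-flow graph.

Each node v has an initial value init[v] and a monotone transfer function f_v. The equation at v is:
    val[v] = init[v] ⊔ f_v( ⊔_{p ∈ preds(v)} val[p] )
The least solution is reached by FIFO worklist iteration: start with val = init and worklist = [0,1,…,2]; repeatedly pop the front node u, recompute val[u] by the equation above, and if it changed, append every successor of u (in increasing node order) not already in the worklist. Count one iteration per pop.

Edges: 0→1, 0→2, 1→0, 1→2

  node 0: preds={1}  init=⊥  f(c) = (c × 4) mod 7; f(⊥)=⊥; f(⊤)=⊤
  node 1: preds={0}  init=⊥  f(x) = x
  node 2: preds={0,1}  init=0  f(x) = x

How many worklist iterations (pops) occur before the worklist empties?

3

Worklist (3 pops):
  #1 pop 0: in=⊥ → ⊥ (no change)
  #2 pop 1: in=⊥ → ⊥ (no change)
  #3 pop 2: in=⊥ → 0 (no change)

Fixpoint:
  val[0] = ⊥
  val[1] = ⊥
  val[2] = 0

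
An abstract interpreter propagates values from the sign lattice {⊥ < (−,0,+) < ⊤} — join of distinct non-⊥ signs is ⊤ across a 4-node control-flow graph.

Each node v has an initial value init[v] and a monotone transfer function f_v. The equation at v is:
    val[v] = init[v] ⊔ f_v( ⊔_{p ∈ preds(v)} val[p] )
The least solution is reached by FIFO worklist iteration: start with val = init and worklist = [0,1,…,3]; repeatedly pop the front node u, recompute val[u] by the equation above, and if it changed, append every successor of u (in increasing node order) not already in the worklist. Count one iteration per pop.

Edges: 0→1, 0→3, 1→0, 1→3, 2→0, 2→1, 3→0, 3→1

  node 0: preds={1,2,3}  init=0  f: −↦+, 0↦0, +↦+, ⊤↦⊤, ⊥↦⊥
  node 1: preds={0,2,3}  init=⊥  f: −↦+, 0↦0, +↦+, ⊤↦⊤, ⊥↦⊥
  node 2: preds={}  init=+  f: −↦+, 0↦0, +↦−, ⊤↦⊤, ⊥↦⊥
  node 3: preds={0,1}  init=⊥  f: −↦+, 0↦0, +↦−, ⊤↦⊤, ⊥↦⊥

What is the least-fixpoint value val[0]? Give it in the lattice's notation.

⊤

Trace (6 dequeues):
  [1] u=0 | in + | out ⊤ | prev 0 | push {}
  [2] u=1 | in ⊤ | out ⊤ | prev ⊥ | push {0}
  [3] u=2 | in ⊥ | out + | ==
  [4] u=3 | in ⊤ | out ⊤ | prev ⊥ | push {1}
  [5] u=0 | in ⊤ | out ⊤ | ==
  [6] u=1 | in ⊤ | out ⊤ | ==

Converged values:
  [0] ⊤
  [1] ⊤
  [2] +
  [3] ⊤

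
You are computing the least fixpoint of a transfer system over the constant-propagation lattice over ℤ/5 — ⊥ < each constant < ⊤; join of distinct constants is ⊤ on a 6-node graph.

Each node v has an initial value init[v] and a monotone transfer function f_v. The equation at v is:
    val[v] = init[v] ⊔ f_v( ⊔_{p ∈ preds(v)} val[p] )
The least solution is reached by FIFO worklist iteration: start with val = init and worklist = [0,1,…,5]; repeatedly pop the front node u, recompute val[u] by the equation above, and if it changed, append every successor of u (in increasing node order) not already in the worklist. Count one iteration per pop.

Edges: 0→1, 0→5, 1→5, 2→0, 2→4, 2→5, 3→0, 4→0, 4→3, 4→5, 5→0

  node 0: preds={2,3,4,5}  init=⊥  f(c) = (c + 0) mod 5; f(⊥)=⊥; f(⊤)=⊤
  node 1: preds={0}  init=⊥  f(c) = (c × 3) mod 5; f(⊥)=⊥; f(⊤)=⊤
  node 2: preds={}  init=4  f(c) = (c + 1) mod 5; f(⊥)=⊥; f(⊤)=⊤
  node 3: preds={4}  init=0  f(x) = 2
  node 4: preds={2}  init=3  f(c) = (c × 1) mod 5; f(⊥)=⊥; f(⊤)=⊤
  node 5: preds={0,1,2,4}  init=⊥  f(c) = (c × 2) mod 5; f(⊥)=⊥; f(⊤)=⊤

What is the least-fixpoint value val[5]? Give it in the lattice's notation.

Iteration log — 8 steps:
  step 1. node 0  ⊔preds=⊤  new=⊤  old=⊥  +wl: 
  step 2. node 1  ⊔preds=⊤  new=⊤  old=⊥  +wl: 
  step 3. node 2  ⊔preds=⊥  new=4  stable
  step 4. node 3  ⊔preds=3  new=⊤  old=0  +wl: 0
  step 5. node 4  ⊔preds=4  new=⊤  old=3  +wl: 3
  step 6. node 5  ⊔preds=⊤  new=⊤  old=⊥  +wl: 
  step 7. node 0  ⊔preds=⊤  new=⊤  stable
  step 8. node 3  ⊔preds=⊤  new=⊤  stable

Least fixpoint reached:
  node 0: ⊤
  node 1: ⊤
  node 2: 4
  node 3: ⊤
  node 4: ⊤
  node 5: ⊤

⊤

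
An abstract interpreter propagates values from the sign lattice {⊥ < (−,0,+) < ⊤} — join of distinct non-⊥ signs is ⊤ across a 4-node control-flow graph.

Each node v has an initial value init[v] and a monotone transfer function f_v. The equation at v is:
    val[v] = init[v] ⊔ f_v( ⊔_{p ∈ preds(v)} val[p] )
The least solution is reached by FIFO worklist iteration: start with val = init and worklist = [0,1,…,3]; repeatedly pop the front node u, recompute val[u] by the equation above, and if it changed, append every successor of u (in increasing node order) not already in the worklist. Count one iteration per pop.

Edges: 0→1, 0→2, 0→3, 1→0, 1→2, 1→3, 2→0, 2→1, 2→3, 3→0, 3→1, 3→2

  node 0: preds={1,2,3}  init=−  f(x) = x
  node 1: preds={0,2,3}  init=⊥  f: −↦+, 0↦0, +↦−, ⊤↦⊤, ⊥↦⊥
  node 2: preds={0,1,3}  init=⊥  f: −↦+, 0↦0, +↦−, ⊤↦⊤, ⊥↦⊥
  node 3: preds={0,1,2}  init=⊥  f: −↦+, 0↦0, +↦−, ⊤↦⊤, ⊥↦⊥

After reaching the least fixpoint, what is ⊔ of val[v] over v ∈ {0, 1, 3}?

Trace (9 dequeues):
  [1] u=0 | in ⊥ | out − | ==
  [2] u=1 | in − | out + | prev ⊥ | push {0}
  [3] u=2 | in ⊤ | out ⊤ | prev ⊥ | push {1}
  [4] u=3 | in ⊤ | out ⊤ | prev ⊥ | push {2}
  [5] u=0 | in ⊤ | out ⊤ | prev − | push {3}
  [6] u=1 | in ⊤ | out ⊤ | prev + | push {0}
  [7] u=2 | in ⊤ | out ⊤ | ==
  [8] u=3 | in ⊤ | out ⊤ | ==
  [9] u=0 | in ⊤ | out ⊤ | ==

Converged values:
  [0] ⊤
  [1] ⊤
  [2] ⊤
  [3] ⊤

⊤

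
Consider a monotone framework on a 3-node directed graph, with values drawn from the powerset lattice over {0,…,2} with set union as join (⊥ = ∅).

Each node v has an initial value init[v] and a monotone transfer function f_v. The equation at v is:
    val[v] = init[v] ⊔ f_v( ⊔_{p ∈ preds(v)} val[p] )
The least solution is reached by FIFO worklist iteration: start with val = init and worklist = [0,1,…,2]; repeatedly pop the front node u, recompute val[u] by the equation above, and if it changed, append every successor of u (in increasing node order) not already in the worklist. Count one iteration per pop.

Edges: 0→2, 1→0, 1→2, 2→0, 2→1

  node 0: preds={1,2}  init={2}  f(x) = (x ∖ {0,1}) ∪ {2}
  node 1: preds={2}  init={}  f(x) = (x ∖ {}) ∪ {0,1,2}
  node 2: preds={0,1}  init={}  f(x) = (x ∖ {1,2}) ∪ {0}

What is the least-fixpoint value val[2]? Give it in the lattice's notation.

{0}

Trace (5 dequeues):
  [1] u=0 | in {} | out {2} | ==
  [2] u=1 | in {} | out {0,1,2} | prev {} | push {0}
  [3] u=2 | in {0,1,2} | out {0} | prev {} | push {1}
  [4] u=0 | in {0,1,2} | out {2} | ==
  [5] u=1 | in {0} | out {0,1,2} | ==

Converged values:
  [0] {2}
  [1] {0,1,2}
  [2] {0}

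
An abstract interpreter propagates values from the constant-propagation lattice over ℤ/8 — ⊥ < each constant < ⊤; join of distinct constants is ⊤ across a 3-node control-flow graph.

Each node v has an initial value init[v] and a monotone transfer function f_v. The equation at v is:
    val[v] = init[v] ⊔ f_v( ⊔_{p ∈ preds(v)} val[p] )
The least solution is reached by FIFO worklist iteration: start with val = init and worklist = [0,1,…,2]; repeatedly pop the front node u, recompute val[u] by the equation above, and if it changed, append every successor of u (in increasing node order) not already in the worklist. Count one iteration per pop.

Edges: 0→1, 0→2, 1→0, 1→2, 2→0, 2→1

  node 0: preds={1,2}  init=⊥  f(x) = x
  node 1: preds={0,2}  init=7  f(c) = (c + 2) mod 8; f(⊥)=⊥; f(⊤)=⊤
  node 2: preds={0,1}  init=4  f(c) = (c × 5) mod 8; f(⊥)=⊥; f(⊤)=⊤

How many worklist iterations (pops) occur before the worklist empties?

5

Iteration log — 5 steps:
  step 1. node 0  ⊔preds=⊤  new=⊤  old=⊥  +wl: 
  step 2. node 1  ⊔preds=⊤  new=⊤  old=7  +wl: 0
  step 3. node 2  ⊔preds=⊤  new=⊤  old=4  +wl: 1
  step 4. node 0  ⊔preds=⊤  new=⊤  stable
  step 5. node 1  ⊔preds=⊤  new=⊤  stable

Least fixpoint reached:
  node 0: ⊤
  node 1: ⊤
  node 2: ⊤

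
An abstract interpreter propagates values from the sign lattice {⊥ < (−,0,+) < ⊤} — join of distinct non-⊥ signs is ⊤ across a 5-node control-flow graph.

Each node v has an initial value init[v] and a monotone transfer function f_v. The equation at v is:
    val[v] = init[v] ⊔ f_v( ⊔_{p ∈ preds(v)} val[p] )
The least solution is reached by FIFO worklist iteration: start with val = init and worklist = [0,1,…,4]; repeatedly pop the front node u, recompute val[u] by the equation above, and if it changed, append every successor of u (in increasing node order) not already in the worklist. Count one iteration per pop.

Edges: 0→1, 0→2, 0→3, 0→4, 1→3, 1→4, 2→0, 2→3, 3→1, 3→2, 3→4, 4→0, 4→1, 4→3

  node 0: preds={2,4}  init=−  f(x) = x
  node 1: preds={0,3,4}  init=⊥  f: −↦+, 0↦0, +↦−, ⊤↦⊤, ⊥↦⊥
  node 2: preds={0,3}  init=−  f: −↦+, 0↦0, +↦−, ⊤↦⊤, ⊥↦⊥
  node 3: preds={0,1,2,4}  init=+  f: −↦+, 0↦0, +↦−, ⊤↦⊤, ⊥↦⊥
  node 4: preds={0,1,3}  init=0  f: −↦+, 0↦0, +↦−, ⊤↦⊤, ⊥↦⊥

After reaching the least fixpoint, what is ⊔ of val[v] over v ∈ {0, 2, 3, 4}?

Trace (9 dequeues):
  [1] u=0 | in ⊤ | out ⊤ | prev − | push {}
  [2] u=1 | in ⊤ | out ⊤ | prev ⊥ | push {}
  [3] u=2 | in ⊤ | out ⊤ | prev − | push {0}
  [4] u=3 | in ⊤ | out ⊤ | prev + | push {1,2}
  [5] u=4 | in ⊤ | out ⊤ | prev 0 | push {3}
  [6] u=0 | in ⊤ | out ⊤ | ==
  [7] u=1 | in ⊤ | out ⊤ | ==
  [8] u=2 | in ⊤ | out ⊤ | ==
  [9] u=3 | in ⊤ | out ⊤ | ==

Converged values:
  [0] ⊤
  [1] ⊤
  [2] ⊤
  [3] ⊤
  [4] ⊤

⊤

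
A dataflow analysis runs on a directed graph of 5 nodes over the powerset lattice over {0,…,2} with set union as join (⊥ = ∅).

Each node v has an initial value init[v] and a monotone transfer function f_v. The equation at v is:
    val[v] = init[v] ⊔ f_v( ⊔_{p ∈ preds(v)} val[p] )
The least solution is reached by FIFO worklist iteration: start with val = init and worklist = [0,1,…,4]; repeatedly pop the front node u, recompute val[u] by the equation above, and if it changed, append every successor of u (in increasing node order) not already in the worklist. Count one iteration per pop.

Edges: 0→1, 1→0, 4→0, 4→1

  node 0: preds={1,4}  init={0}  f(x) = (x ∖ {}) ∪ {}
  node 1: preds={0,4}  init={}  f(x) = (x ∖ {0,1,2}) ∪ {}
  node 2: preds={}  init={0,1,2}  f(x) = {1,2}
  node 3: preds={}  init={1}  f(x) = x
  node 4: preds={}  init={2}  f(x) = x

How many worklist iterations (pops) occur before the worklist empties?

Iteration log — 5 steps:
  step 1. node 0  ⊔preds={2}  new={0,2}  old={0}  +wl: 
  step 2. node 1  ⊔preds={0,2}  new={}  stable
  step 3. node 2  ⊔preds={}  new={0,1,2}  stable
  step 4. node 3  ⊔preds={}  new={1}  stable
  step 5. node 4  ⊔preds={}  new={2}  stable

Least fixpoint reached:
  node 0: {0,2}
  node 1: {}
  node 2: {0,1,2}
  node 3: {1}
  node 4: {2}

5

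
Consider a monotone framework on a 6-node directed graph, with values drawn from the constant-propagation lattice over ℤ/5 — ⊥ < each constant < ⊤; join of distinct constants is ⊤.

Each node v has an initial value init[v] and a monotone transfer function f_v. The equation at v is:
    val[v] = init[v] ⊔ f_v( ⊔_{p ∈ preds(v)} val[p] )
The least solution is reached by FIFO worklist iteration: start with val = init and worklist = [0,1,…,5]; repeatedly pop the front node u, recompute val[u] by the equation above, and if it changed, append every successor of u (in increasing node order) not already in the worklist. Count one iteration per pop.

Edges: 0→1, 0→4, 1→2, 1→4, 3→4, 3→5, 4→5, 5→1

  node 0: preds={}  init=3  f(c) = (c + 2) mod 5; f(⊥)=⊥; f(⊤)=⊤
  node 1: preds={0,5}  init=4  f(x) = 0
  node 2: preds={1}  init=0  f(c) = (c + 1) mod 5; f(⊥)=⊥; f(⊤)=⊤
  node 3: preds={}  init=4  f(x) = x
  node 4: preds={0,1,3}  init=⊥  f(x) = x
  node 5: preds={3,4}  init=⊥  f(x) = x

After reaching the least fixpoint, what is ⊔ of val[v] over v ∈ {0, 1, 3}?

Trace (7 dequeues):
  [1] u=0 | in ⊥ | out 3 | ==
  [2] u=1 | in 3 | out ⊤ | prev 4 | push {}
  [3] u=2 | in ⊤ | out ⊤ | prev 0 | push {}
  [4] u=3 | in ⊥ | out 4 | ==
  [5] u=4 | in ⊤ | out ⊤ | prev ⊥ | push {}
  [6] u=5 | in ⊤ | out ⊤ | prev ⊥ | push {1}
  [7] u=1 | in ⊤ | out ⊤ | ==

Converged values:
  [0] 3
  [1] ⊤
  [2] ⊤
  [3] 4
  [4] ⊤
  [5] ⊤

⊤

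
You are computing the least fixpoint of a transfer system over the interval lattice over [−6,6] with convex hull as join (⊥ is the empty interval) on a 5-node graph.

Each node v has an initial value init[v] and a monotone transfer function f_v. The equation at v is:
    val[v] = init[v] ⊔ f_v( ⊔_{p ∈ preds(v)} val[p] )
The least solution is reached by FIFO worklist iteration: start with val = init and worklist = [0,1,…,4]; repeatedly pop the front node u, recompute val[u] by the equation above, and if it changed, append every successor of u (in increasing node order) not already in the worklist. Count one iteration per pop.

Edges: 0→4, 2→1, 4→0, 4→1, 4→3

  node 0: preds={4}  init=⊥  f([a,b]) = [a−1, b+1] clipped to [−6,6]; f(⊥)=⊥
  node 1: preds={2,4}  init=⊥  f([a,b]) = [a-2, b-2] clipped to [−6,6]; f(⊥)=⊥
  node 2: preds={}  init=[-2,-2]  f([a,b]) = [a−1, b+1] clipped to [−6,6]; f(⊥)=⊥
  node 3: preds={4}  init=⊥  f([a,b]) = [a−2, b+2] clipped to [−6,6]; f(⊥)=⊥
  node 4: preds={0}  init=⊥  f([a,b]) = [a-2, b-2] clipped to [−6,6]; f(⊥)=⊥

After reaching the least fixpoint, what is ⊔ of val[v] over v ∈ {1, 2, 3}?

[-4,-2]

Iteration log — 5 steps:
  step 1. node 0  ⊔preds=⊥  new=⊥  stable
  step 2. node 1  ⊔preds=[-2,-2]  new=[-4,-4]  old=⊥  +wl: 
  step 3. node 2  ⊔preds=⊥  new=[-2,-2]  stable
  step 4. node 3  ⊔preds=⊥  new=⊥  stable
  step 5. node 4  ⊔preds=⊥  new=⊥  stable

Least fixpoint reached:
  node 0: ⊥
  node 1: [-4,-4]
  node 2: [-2,-2]
  node 3: ⊥
  node 4: ⊥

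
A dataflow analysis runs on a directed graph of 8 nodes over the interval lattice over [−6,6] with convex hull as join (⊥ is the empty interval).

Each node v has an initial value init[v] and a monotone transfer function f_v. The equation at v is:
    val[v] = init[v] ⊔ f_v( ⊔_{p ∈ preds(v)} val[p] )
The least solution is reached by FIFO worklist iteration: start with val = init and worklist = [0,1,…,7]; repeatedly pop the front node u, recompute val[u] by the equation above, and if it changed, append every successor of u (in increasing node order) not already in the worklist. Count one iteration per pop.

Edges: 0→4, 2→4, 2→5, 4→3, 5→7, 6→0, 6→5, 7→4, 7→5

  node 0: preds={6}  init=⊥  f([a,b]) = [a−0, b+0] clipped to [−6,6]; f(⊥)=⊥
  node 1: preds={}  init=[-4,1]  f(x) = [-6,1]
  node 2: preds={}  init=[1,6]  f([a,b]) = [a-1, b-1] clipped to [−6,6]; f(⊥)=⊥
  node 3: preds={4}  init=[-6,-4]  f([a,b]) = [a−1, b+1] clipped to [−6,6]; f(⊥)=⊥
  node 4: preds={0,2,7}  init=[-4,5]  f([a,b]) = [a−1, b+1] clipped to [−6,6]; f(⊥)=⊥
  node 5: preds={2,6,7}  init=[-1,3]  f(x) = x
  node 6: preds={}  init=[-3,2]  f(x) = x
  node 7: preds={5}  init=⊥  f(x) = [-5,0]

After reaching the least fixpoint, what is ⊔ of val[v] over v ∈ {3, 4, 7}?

[-6,6]

Iteration log — 13 steps:
  step 1. node 0  ⊔preds=[-3,2]  new=[-3,2]  old=⊥  +wl: 
  step 2. node 1  ⊔preds=⊥  new=[-6,1]  old=[-4,1]  +wl: 
  step 3. node 2  ⊔preds=⊥  new=[1,6]  stable
  step 4. node 3  ⊔preds=[-4,5]  new=[-6,6]  old=[-6,-4]  +wl: 
  step 5. node 4  ⊔preds=[-3,6]  new=[-4,6]  old=[-4,5]  +wl: 3
  step 6. node 5  ⊔preds=[-3,6]  new=[-3,6]  old=[-1,3]  +wl: 
  step 7. node 6  ⊔preds=⊥  new=[-3,2]  stable
  step 8. node 7  ⊔preds=[-3,6]  new=[-5,0]  old=⊥  +wl: 4,5
  step 9. node 3  ⊔preds=[-4,6]  new=[-6,6]  stable
  step 10. node 4  ⊔preds=[-5,6]  new=[-6,6]  old=[-4,6]  +wl: 3
  step 11. node 5  ⊔preds=[-5,6]  new=[-5,6]  old=[-3,6]  +wl: 7
  step 12. node 3  ⊔preds=[-6,6]  new=[-6,6]  stable
  step 13. node 7  ⊔preds=[-5,6]  new=[-5,0]  stable

Least fixpoint reached:
  node 0: [-3,2]
  node 1: [-6,1]
  node 2: [1,6]
  node 3: [-6,6]
  node 4: [-6,6]
  node 5: [-5,6]
  node 6: [-3,2]
  node 7: [-5,0]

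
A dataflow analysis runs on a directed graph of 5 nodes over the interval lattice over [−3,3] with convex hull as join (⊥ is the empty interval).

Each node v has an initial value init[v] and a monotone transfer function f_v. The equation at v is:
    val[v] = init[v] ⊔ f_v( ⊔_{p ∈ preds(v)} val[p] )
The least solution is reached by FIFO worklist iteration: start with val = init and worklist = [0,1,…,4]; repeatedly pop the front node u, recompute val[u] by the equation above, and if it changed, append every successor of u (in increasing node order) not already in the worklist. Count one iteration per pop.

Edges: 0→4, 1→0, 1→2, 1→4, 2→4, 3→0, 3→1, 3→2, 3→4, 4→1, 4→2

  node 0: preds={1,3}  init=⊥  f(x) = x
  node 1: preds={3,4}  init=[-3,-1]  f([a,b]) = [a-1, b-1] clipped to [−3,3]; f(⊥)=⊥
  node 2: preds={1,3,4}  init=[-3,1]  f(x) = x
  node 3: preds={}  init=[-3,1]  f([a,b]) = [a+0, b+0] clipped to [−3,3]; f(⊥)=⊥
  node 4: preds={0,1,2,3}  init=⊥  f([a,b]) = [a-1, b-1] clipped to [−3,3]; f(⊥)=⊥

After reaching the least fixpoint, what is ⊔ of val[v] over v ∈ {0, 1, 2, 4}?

[-3,1]

Iteration log — 8 steps:
  step 1. node 0  ⊔preds=[-3,1]  new=[-3,1]  old=⊥  +wl: 
  step 2. node 1  ⊔preds=[-3,1]  new=[-3,0]  old=[-3,-1]  +wl: 0
  step 3. node 2  ⊔preds=[-3,1]  new=[-3,1]  stable
  step 4. node 3  ⊔preds=⊥  new=[-3,1]  stable
  step 5. node 4  ⊔preds=[-3,1]  new=[-3,0]  old=⊥  +wl: 1,2
  step 6. node 0  ⊔preds=[-3,1]  new=[-3,1]  stable
  step 7. node 1  ⊔preds=[-3,1]  new=[-3,0]  stable
  step 8. node 2  ⊔preds=[-3,1]  new=[-3,1]  stable

Least fixpoint reached:
  node 0: [-3,1]
  node 1: [-3,0]
  node 2: [-3,1]
  node 3: [-3,1]
  node 4: [-3,0]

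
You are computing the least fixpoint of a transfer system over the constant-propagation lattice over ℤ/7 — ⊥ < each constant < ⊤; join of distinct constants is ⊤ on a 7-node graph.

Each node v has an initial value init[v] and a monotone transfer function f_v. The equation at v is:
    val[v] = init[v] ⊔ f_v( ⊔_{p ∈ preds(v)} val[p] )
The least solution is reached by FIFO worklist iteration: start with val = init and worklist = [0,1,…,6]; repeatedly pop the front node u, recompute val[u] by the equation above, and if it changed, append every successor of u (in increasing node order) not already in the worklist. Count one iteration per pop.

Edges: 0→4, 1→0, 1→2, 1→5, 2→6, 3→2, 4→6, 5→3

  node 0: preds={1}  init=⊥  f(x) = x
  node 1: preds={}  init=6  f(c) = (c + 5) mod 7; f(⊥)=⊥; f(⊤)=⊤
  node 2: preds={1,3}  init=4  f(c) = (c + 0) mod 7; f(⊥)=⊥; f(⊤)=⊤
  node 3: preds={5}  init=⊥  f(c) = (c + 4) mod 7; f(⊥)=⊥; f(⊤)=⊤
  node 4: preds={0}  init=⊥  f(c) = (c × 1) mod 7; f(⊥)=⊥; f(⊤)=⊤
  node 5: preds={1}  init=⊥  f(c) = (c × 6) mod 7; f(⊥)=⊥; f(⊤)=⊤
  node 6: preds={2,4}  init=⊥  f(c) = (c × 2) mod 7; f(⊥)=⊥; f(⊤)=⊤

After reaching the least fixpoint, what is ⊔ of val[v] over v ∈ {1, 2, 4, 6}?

⊤

Trace (9 dequeues):
  [1] u=0 | in 6 | out 6 | prev ⊥ | push {}
  [2] u=1 | in ⊥ | out 6 | ==
  [3] u=2 | in 6 | out ⊤ | prev 4 | push {}
  [4] u=3 | in ⊥ | out ⊥ | ==
  [5] u=4 | in 6 | out 6 | prev ⊥ | push {}
  [6] u=5 | in 6 | out 1 | prev ⊥ | push {3}
  [7] u=6 | in ⊤ | out ⊤ | prev ⊥ | push {}
  [8] u=3 | in 1 | out 5 | prev ⊥ | push {2}
  [9] u=2 | in ⊤ | out ⊤ | ==

Converged values:
  [0] 6
  [1] 6
  [2] ⊤
  [3] 5
  [4] 6
  [5] 1
  [6] ⊤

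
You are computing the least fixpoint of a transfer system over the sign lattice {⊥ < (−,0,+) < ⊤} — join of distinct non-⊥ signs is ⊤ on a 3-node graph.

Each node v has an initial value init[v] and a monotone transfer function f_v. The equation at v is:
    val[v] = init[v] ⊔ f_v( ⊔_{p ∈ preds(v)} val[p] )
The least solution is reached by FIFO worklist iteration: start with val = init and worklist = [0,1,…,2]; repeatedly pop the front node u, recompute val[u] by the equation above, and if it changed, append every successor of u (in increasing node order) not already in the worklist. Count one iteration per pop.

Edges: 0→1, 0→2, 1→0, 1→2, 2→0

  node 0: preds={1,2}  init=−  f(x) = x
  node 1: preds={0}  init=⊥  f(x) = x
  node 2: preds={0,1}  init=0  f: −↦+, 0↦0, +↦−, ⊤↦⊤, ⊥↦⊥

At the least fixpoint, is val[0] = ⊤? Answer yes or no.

Trace (4 dequeues):
  [1] u=0 | in 0 | out ⊤ | prev − | push {}
  [2] u=1 | in ⊤ | out ⊤ | prev ⊥ | push {0}
  [3] u=2 | in ⊤ | out ⊤ | prev 0 | push {}
  [4] u=0 | in ⊤ | out ⊤ | ==

Converged values:
  [0] ⊤
  [1] ⊤
  [2] ⊤

yes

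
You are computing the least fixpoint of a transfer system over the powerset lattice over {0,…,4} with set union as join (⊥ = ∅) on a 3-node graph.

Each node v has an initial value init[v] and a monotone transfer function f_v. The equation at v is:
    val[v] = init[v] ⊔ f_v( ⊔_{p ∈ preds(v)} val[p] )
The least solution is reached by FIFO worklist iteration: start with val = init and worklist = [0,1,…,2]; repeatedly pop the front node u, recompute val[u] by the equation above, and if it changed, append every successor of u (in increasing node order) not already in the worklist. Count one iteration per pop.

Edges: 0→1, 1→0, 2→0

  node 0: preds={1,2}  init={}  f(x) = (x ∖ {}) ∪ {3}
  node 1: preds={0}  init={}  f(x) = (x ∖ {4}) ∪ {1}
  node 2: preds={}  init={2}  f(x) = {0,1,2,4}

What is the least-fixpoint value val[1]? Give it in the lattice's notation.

{0,1,2,3}

Iteration log — 6 steps:
  step 1. node 0  ⊔preds={2}  new={2,3}  old={}  +wl: 
  step 2. node 1  ⊔preds={2,3}  new={1,2,3}  old={}  +wl: 0
  step 3. node 2  ⊔preds={}  new={0,1,2,4}  old={2}  +wl: 
  step 4. node 0  ⊔preds={0,1,2,3,4}  new={0,1,2,3,4}  old={2,3}  +wl: 1
  step 5. node 1  ⊔preds={0,1,2,3,4}  new={0,1,2,3}  old={1,2,3}  +wl: 0
  step 6. node 0  ⊔preds={0,1,2,3,4}  new={0,1,2,3,4}  stable

Least fixpoint reached:
  node 0: {0,1,2,3,4}
  node 1: {0,1,2,3}
  node 2: {0,1,2,4}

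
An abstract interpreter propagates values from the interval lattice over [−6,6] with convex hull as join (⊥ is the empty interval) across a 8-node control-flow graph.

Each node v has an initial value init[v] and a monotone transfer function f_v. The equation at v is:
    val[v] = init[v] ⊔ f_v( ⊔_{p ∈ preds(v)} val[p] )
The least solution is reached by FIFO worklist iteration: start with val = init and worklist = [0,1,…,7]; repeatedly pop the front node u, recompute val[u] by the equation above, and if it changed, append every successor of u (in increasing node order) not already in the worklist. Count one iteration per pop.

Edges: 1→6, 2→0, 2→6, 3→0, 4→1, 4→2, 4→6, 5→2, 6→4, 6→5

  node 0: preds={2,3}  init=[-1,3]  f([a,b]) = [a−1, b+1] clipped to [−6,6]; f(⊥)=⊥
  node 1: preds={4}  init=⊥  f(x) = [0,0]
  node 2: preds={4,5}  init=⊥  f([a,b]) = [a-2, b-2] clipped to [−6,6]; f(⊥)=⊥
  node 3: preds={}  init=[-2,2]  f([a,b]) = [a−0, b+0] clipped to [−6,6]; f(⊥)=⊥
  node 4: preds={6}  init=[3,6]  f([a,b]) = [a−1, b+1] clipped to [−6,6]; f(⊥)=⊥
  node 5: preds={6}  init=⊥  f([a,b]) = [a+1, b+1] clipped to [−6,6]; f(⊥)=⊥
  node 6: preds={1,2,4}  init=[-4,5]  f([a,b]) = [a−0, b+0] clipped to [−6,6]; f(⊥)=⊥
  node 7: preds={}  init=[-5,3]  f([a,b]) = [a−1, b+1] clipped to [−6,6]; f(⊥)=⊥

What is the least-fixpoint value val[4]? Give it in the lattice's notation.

[-6,6]

Worklist (20 pops):
  #1 pop 0: in=[-2,2] → [-3,3] (was [-1,3]); enqueue []
  #2 pop 1: in=[3,6] → [0,0] (was ⊥); enqueue []
  #3 pop 2: in=[3,6] → [1,4] (was ⊥); enqueue [0]
  #4 pop 3: in=⊥ → [-2,2] (no change)
  #5 pop 4: in=[-4,5] → [-5,6] (was [3,6]); enqueue [1,2]
  #6 pop 5: in=[-4,5] → [-3,6] (was ⊥); enqueue []
  #7 pop 6: in=[-5,6] → [-5,6] (was [-4,5]); enqueue [4,5]
  #8 pop 7: in=⊥ → [-5,3] (no change)
  #9 pop 0: in=[-2,4] → [-3,5] (was [-3,3]); enqueue []
  #10 pop 1: in=[-5,6] → [0,0] (no change)
  #11 pop 2: in=[-5,6] → [-6,4] (was [1,4]); enqueue [0,6]
  #12 pop 4: in=[-5,6] → [-6,6] (was [-5,6]); enqueue [1,2]
  #13 pop 5: in=[-5,6] → [-4,6] (was [-3,6]); enqueue []
  #14 pop 0: in=[-6,4] → [-6,5] (was [-3,5]); enqueue []
  #15 pop 6: in=[-6,6] → [-6,6] (was [-5,6]); enqueue [4,5]
  #16 pop 1: in=[-6,6] → [0,0] (no change)
  #17 pop 2: in=[-6,6] → [-6,4] (no change)
  #18 pop 4: in=[-6,6] → [-6,6] (no change)
  #19 pop 5: in=[-6,6] → [-5,6] (was [-4,6]); enqueue [2]
  #20 pop 2: in=[-6,6] → [-6,4] (no change)

Fixpoint:
  val[0] = [-6,5]
  val[1] = [0,0]
  val[2] = [-6,4]
  val[3] = [-2,2]
  val[4] = [-6,6]
  val[5] = [-5,6]
  val[6] = [-6,6]
  val[7] = [-5,3]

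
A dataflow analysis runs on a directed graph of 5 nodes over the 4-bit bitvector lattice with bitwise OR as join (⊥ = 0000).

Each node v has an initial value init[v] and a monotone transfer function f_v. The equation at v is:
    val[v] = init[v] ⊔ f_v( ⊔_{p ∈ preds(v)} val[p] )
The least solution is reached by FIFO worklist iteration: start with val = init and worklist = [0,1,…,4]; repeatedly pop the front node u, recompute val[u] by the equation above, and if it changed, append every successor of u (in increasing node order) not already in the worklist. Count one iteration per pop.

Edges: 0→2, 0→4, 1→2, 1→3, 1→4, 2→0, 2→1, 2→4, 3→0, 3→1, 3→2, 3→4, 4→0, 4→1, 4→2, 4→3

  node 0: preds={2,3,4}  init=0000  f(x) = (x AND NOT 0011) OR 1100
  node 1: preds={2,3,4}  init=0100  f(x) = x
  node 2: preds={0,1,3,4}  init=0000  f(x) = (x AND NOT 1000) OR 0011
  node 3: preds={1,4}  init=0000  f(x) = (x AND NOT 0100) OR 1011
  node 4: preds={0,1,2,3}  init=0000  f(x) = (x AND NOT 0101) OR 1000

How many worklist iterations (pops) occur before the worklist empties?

Trace (10 dequeues):
  [1] u=0 | in 0000 | out 1100 | prev 0000 | push {}
  [2] u=1 | in 0000 | out 0100 | ==
  [3] u=2 | in 1100 | out 0111 | prev 0000 | push {0,1}
  [4] u=3 | in 0100 | out 1011 | prev 0000 | push {2}
  [5] u=4 | in 1111 | out 1010 | prev 0000 | push {3}
  [6] u=0 | in 1111 | out 1100 | ==
  [7] u=1 | in 1111 | out 1111 | prev 0100 | push {4}
  [8] u=2 | in 1111 | out 0111 | ==
  [9] u=3 | in 1111 | out 1011 | ==
  [10] u=4 | in 1111 | out 1010 | ==

Converged values:
  [0] 1100
  [1] 1111
  [2] 0111
  [3] 1011
  [4] 1010

10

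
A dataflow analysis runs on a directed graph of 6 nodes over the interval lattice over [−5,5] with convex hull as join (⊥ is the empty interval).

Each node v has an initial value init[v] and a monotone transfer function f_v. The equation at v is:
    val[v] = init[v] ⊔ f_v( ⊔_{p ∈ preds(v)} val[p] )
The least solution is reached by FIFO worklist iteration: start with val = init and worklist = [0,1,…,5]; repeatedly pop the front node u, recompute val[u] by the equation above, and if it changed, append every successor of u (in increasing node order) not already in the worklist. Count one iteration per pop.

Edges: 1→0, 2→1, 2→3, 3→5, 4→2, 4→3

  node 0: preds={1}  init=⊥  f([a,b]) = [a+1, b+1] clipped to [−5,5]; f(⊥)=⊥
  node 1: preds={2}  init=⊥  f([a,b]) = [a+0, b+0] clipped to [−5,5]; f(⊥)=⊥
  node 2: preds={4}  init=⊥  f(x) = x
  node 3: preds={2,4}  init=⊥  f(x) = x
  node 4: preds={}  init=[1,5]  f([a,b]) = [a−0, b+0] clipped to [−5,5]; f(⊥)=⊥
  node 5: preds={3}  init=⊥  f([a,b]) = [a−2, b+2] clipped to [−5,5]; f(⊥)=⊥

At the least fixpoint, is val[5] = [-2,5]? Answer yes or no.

Trace (8 dequeues):
  [1] u=0 | in ⊥ | out ⊥ | ==
  [2] u=1 | in ⊥ | out ⊥ | ==
  [3] u=2 | in [1,5] | out [1,5] | prev ⊥ | push {1}
  [4] u=3 | in [1,5] | out [1,5] | prev ⊥ | push {}
  [5] u=4 | in ⊥ | out [1,5] | ==
  [6] u=5 | in [1,5] | out [-1,5] | prev ⊥ | push {}
  [7] u=1 | in [1,5] | out [1,5] | prev ⊥ | push {0}
  [8] u=0 | in [1,5] | out [2,5] | prev ⊥ | push {}

Converged values:
  [0] [2,5]
  [1] [1,5]
  [2] [1,5]
  [3] [1,5]
  [4] [1,5]
  [5] [-1,5]

no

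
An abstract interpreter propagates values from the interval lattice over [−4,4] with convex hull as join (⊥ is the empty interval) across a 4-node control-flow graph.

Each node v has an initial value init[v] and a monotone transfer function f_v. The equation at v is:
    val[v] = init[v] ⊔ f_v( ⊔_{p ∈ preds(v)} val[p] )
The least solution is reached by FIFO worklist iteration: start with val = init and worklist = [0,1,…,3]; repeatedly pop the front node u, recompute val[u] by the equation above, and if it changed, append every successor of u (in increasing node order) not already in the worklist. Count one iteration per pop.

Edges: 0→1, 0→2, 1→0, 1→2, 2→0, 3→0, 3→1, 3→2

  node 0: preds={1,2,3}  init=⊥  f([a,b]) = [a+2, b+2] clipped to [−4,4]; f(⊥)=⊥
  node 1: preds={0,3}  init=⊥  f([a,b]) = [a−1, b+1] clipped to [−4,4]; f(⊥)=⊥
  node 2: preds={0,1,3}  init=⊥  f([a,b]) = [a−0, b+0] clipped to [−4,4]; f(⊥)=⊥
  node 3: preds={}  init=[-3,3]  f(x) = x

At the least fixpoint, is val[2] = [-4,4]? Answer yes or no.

yes

Worklist (7 pops):
  #1 pop 0: in=[-3,3] → [-1,4] (was ⊥); enqueue []
  #2 pop 1: in=[-3,4] → [-4,4] (was ⊥); enqueue [0]
  #3 pop 2: in=[-4,4] → [-4,4] (was ⊥); enqueue []
  #4 pop 3: in=⊥ → [-3,3] (no change)
  #5 pop 0: in=[-4,4] → [-2,4] (was [-1,4]); enqueue [1,2]
  #6 pop 1: in=[-3,4] → [-4,4] (no change)
  #7 pop 2: in=[-4,4] → [-4,4] (no change)

Fixpoint:
  val[0] = [-2,4]
  val[1] = [-4,4]
  val[2] = [-4,4]
  val[3] = [-3,3]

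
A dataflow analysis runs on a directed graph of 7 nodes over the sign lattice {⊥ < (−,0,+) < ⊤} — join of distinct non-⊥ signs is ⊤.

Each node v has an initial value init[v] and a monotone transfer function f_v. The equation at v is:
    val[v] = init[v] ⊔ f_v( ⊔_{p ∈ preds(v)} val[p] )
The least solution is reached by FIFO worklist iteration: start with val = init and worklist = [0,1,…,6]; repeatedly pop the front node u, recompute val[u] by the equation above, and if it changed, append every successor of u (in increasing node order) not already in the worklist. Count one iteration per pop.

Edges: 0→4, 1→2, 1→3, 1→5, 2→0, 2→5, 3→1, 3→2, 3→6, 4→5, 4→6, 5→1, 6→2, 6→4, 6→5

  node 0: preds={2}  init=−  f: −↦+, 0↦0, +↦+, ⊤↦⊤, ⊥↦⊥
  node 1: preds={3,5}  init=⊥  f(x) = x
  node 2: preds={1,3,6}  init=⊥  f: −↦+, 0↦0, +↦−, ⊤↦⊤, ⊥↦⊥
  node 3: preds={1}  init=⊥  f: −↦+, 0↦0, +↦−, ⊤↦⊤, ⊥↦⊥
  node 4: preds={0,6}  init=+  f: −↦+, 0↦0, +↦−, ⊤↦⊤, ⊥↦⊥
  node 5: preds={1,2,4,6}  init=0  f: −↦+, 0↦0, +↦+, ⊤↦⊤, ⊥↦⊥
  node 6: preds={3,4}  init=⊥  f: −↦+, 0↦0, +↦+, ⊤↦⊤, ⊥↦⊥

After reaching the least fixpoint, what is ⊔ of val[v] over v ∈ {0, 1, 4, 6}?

⊤

Trace (17 dequeues):
  [1] u=0 | in ⊥ | out − | ==
  [2] u=1 | in 0 | out 0 | prev ⊥ | push {}
  [3] u=2 | in 0 | out 0 | prev ⊥ | push {0}
  [4] u=3 | in 0 | out 0 | prev ⊥ | push {1,2}
  [5] u=4 | in − | out + | ==
  [6] u=5 | in ⊤ | out ⊤ | prev 0 | push {}
  [7] u=6 | in ⊤ | out ⊤ | prev ⊥ | push {4,5}
  [8] u=0 | in 0 | out ⊤ | prev − | push {}
  [9] u=1 | in ⊤ | out ⊤ | prev 0 | push {3}
  [10] u=2 | in ⊤ | out ⊤ | prev 0 | push {0}
  [11] u=4 | in ⊤ | out ⊤ | prev + | push {6}
  [12] u=5 | in ⊤ | out ⊤ | ==
  [13] u=3 | in ⊤ | out ⊤ | prev 0 | push {1,2}
  [14] u=0 | in ⊤ | out ⊤ | ==
  [15] u=6 | in ⊤ | out ⊤ | ==
  [16] u=1 | in ⊤ | out ⊤ | ==
  [17] u=2 | in ⊤ | out ⊤ | ==

Converged values:
  [0] ⊤
  [1] ⊤
  [2] ⊤
  [3] ⊤
  [4] ⊤
  [5] ⊤
  [6] ⊤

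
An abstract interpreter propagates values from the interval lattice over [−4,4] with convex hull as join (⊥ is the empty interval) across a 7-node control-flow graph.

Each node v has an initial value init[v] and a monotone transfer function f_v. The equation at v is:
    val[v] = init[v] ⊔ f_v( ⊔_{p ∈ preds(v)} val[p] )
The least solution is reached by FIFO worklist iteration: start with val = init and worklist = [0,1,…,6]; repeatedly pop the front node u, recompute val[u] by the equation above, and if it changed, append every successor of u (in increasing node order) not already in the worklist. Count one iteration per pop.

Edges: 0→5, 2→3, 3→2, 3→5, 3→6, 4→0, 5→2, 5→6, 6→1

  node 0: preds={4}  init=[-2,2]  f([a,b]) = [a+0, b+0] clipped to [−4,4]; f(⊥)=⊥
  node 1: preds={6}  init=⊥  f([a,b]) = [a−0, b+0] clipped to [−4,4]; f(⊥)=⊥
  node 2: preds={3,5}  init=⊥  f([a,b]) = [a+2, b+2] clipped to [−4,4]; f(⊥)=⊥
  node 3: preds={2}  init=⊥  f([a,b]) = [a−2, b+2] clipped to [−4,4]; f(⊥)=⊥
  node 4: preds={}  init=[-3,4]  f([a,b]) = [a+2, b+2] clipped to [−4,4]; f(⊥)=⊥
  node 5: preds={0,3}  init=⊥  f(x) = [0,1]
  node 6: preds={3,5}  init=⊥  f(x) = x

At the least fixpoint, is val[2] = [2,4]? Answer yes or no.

Worklist (15 pops):
  #1 pop 0: in=[-3,4] → [-3,4] (was [-2,2]); enqueue []
  #2 pop 1: in=⊥ → ⊥ (no change)
  #3 pop 2: in=⊥ → ⊥ (no change)
  #4 pop 3: in=⊥ → ⊥ (no change)
  #5 pop 4: in=⊥ → [-3,4] (no change)
  #6 pop 5: in=[-3,4] → [0,1] (was ⊥); enqueue [2]
  #7 pop 6: in=[0,1] → [0,1] (was ⊥); enqueue [1]
  #8 pop 2: in=[0,1] → [2,3] (was ⊥); enqueue [3]
  #9 pop 1: in=[0,1] → [0,1] (was ⊥); enqueue []
  #10 pop 3: in=[2,3] → [0,4] (was ⊥); enqueue [2,5,6]
  #11 pop 2: in=[0,4] → [2,4] (was [2,3]); enqueue [3]
  #12 pop 5: in=[-3,4] → [0,1] (no change)
  #13 pop 6: in=[0,4] → [0,4] (was [0,1]); enqueue [1]
  #14 pop 3: in=[2,4] → [0,4] (no change)
  #15 pop 1: in=[0,4] → [0,4] (was [0,1]); enqueue []

Fixpoint:
  val[0] = [-3,4]
  val[1] = [0,4]
  val[2] = [2,4]
  val[3] = [0,4]
  val[4] = [-3,4]
  val[5] = [0,1]
  val[6] = [0,4]

yes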